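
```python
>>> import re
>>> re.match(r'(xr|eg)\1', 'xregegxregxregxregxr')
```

None

`re.match` only tries the pattern at the start of the string.
Here the string doesn't start with a match, so the call returns None.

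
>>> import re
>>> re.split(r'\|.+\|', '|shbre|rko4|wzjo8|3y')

Each match becomes a cut point; 2 segments remain.

['', '3y']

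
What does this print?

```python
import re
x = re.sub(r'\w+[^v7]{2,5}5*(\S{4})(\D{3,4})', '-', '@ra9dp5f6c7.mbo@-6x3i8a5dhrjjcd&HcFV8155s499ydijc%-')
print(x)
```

This matches one or more of a word character, then 2 to 5 of any character except [v7], then zero or more of a literal '5'; then exactly 4 of a non-whitespace character (captured); then 3 to 4 of a non-digit (captured).
`sub` substitutes '-' at each match site.

@---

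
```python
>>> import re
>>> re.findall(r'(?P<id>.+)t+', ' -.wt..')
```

The pattern matches one or more of any character (captured as 'id'); then one or more of a literal 't'.
Matches: at [0:5] match ' -.wt', group 1 = ' -.w'.
One capturing group, so `findall` returns just the captured substring from the one match — 1 in all.

[' -.w']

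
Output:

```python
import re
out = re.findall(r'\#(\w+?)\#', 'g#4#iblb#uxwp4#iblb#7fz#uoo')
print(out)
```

['4', 'uxwp4', '7fz']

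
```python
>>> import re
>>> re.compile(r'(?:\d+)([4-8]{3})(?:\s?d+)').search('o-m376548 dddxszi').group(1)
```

'548'

Pattern: one or more of a digit (non-capturing group); then exactly 3 of a character in [4-8] (captured); then optionally whitespace, then one or more of the literal 'd' (non-capturing group).
`re.search` tries every starting position until one works.
The match spans [3:13] → '376548 ddd'.
Captured: group 1 = '548'.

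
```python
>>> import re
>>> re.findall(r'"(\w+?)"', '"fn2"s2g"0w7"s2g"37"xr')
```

Walking the string: at [0:5] match '"fn2"', group 1 = 'fn2'; at [8:13] match '"0w7"', group 1 = '0w7'; at [16:20] match '"37"', group 1 = '37'.
Because there's exactly one group, `findall` drops the full match and keeps group 1 from each hit.

['fn2', '0w7', '37']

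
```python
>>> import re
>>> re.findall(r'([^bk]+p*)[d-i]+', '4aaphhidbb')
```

Pattern: one or more of any character except [bk], then zero or more of the literal 'p' (captured); then one or more of a character in [d-i].
Walking the string: at [0:8] match '4aaphhid', group 1 = '4aaphhi'.
With a single group, `findall` returns only what that group captured — 1 item.

['4aaphhi']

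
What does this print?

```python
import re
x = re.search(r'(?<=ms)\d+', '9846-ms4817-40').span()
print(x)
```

The positive lookaround only admits positions where the adjacent text matches; those characters stay outside the span.
The match spans [7:11] → '4817'.

(7, 11)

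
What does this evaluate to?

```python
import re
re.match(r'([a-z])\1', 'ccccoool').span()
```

`\1` has to match the exact text group 1 already captured.
`re.match` won't scan ahead — the pattern has to work from the very first character.
The match spans [0:2] → 'cc'.
Captured: group 1 = 'c'.

(0, 2)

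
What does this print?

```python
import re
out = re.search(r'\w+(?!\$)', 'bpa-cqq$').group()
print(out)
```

bpa

Because the assertion is negative and zero-width, positions next to the forbidden text are skipped.
`search` walks the string left to right and returns the first match it finds.
The match spans [0:3] → 'bpa'.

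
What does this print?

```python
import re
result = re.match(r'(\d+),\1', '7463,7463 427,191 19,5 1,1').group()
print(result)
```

The backreference `\1` re-matches whatever the first group consumed, character for character.
`match` is anchored at position 0; if the pattern doesn't fit there, it returns None.
The match spans [0:9] → '7463,7463'.
Captured: group 1 = '7463'.

7463,7463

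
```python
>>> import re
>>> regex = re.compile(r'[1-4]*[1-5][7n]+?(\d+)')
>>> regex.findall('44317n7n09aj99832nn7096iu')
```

The pattern matches zero or more of a character in [1-4], then a character in [1-5]; then one or more of one of [7n] (lazy); then one or more of a digit (captured).
Because there's exactly one group, `findall` drops the full match and keeps group 1 from each hit.

['7', '7096']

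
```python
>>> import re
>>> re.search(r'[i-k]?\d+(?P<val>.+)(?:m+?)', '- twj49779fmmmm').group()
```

Pattern: optionally a character in [i-k]; then one or more of a digit; then one or more of any character (captured as 'val'); then one or more of a literal 'm' (lazy) (non-capturing group).
`search` walks the string left to right and returns the first match it finds.
The match spans [4:15] → 'j49779fmmmm'.
Captured: group 1 = 'fmmm'.

'j49779fmmmm'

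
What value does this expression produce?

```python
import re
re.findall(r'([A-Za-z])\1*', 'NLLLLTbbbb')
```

A backreference is literal: `\1` must see the identical characters the first group matched.
Walking the string: at [0:1] match 'N', group 1 = 'N'; at [1:5] match 'LLLL', group 1 = 'L'; at [5:6] match 'T', group 1 = 'T'; at [6:10] match 'bbbb', group 1 = 'b'.
With a single group, `findall` returns only what that group captured — 4 items.

['N', 'L', 'T', 'b']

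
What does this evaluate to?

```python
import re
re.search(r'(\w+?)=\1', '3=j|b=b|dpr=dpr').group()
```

'b=b'

The backreference `\1` re-matches whatever the first group consumed, character for character.
`re.search` scans for the first position where the pattern succeeds.
The match spans [4:7] → 'b=b'.
Captured: group 1 = 'b'.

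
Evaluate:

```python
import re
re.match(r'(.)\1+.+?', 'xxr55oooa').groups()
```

('x',)

The match spans [0:3] → 'xxr'.
Captured: group 1 = 'x'.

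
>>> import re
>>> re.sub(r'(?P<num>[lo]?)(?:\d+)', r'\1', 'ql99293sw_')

'qlsw_'

This matches optionally one of [lo] (captured as 'num'); then one or more of a digit (non-capturing group).
Matches: at [1:7] → 'l99293'.
`\1` in the replacement pulls in group 1's text for each match.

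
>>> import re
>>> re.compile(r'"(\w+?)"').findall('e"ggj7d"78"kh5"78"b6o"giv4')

['ggj7d', 'kh5', 'b6o']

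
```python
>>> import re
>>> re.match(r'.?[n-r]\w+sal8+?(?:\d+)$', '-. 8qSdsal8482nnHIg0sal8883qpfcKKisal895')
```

None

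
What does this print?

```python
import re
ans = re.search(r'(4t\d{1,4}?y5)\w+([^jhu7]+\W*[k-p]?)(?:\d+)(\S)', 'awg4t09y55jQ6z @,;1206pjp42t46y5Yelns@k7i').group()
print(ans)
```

Pattern: the literal '4t', then 1 to 4 of a digit (lazy), then the literal 'y5' (captured); then one or more of a word character; then one or more of any character except [jhu7], then zero or more of a non-word character, then optionally a character in [k-p] (captured); then one or more of a digit (non-capturing group); then a non-whitespace character (captured).
The match spans [3:23] → '4t09y55jQ6z @,;1206p'.

4t09y55jQ6z @,;1206p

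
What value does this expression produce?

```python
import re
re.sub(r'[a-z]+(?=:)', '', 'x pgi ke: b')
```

The lookaround is zero-width — it requires the adjacent text to match without consuming it, so the asserted text isn't part of the match.
`sub` substitutes '' at each match site.

'x pgi : b'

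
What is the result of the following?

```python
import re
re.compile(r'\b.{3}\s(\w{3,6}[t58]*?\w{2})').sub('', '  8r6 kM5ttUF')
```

'  '

Each match is replaced by ''.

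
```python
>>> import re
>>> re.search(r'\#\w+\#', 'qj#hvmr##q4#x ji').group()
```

The match spans [2:8] → '#hvmr#'.

'#hvmr#'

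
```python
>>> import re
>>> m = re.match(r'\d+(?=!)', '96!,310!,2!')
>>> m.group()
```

Lookahead/lookbehind check context without consuming it, so the matched span excludes the asserted characters.
With `match`, the pattern is implicitly anchored at the beginning.
The match spans [0:2] → '96'.

'96'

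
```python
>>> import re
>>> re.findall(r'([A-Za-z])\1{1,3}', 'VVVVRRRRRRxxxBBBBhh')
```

['V', 'R', 'R', 'x', 'B', 'h']

The backreference `\1` re-matches whatever the first group consumed, character for character.
`findall` collects group 1 from each match (6 total).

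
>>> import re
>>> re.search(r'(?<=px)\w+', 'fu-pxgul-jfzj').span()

(5, 8)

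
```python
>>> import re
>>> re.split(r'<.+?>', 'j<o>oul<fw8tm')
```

['j', 'oul<fw8tm']

Matches to split on: at [1:4] → '<o>'.
The string is cut at each match, leaving 2 pieces.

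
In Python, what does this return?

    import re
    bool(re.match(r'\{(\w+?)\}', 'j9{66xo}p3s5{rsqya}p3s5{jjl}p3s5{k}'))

False

`match` is anchored at position 0; if the pattern doesn't fit there, it returns None.
Here position 0 doesn't satisfy it, so the call returns None, and `bool(None)` is False.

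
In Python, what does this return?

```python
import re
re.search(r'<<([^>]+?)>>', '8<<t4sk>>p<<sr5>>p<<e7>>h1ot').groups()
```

`search` walks the string left to right and returns the first match it finds.
The match spans [1:9] → '<<t4sk>>'.
Captured: group 1 = 't4sk'.

('t4sk',)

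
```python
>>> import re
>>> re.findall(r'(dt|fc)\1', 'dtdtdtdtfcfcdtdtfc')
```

['dt', 'dt', 'fc', 'dt']

`\1` is not a pattern — it's the concrete string captured by group 1, re-applied verbatim.
Matches: at [0:4] match 'dtdt', group 1 = 'dt'; at [4:8] match 'dtdt', group 1 = 'dt'; at [8:12] match 'fcfc', group 1 = 'fc'; at [12:16] match 'dtdt', group 1 = 'dt'.
With a single group, `findall` returns only what that group captured — 4 items.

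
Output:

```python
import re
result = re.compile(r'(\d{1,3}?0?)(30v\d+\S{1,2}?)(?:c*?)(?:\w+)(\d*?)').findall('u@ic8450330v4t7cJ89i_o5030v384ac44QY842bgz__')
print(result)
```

[('503', '30v4t', '')]

Because the quantifier is non-greedy, it stops expanding at the earliest point where the rest of the pattern can succeed.
Multiple groups make `findall` return tuples — one 3-tuple for the one match.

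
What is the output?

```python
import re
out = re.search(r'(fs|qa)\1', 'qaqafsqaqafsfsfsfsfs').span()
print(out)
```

(0, 4)

`\1` has to match the exact text group 1 already captured.
The match spans [0:4] → 'qaqa'.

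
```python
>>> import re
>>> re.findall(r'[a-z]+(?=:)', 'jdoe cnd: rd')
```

The positive lookaround only admits positions where the adjacent text matches; those characters stay outside the span.
Matches: at [5:8] → 'cnd'.
Since nothing is captured, `findall` lists the 1 matched substring directly.

['cnd']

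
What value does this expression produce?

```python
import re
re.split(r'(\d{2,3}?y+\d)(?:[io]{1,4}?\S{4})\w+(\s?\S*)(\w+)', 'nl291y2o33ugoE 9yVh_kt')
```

Pattern: 2 to 3 of a digit (lazy), then one or more of a literal 'y', then a digit (captured); then 1 to 4 of one of [io] (lazy), then exactly 4 of a non-whitespace character (non-capturing group); then one or more of a word character; then optionally whitespace, then zero or more of a non-whitespace character (captured); then one or more of a word character (captured).
`re.split` interleaves the captured-group text with the surrounding fragments.

['nl', '291y2', ' 9yVh_k', 't', '']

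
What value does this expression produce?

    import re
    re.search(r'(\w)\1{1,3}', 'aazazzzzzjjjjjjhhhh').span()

(0, 2)

`\1` is not a pattern — it's the concrete string captured by group 1, re-applied verbatim.
The match spans [0:2] → 'aa'.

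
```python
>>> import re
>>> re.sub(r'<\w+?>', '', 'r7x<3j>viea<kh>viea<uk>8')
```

'r7xvieaviea8'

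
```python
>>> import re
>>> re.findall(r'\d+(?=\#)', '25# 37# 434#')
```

Lookahead/lookbehind check context without consuming it, so the matched span excludes the asserted characters.
Walking the string: at [0:2] → '25'; at [4:6] → '37'; at [8:11] → '434'.
With no groups in the pattern, `findall` gives back each whole match — 3 here.

['25', '37', '434']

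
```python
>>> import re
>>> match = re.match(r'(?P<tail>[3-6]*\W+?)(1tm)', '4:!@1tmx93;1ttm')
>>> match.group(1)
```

The pattern matches zero or more of a character in [3-6], then one or more of a non-word character (lazy) (captured as 'tail'); then a literal '1', then the literal 'tm' (captured).
`re.match` won't scan ahead — the pattern has to work from the very first character.
The match spans [0:7] → '4:!@1tm'.
Captured: group 1 = '4:!@', group 2 = '1tm'.

'4:!@'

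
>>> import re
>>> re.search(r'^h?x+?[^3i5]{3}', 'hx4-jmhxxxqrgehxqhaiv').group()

This matches anchored at the start of the string; then optionally a literal 'h'; then one or more of a literal 'x' (lazy), then exactly 3 of any character except [3i5].
The match spans [0:5] → 'hx4-j'.

'hx4-j'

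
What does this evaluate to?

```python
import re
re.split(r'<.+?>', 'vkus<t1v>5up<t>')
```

['vkus', '5up', '']

Lazy quantifiers expand one character at a time until the remainder of the pattern can match.
Splitting on the pattern gives 3 pieces.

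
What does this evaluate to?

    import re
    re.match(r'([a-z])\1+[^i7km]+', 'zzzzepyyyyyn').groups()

('z',)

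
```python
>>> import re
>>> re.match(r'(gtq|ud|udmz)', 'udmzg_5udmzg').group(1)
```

The match spans [0:2] → 'ud'.
Captured: group 1 = 'ud'.

'ud'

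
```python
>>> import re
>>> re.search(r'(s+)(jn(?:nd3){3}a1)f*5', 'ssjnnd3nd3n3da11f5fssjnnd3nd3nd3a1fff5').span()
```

(19, 38)

The pattern matches one or more of a literal 's' (captured); then the literal 'jn', then the literal 'nd3' repeated 3 times, then the literal 'a1' (captured); then zero or more of a literal 'f', then the literal '5'.
`re.search` scans for the first position where the pattern succeeds.
The match spans [19:38] → 'ssjnnd3nd3nd3a1fff5'.
Captured: group 1 = 'ss', group 2 = 'jnnd3nd3nd3a1'.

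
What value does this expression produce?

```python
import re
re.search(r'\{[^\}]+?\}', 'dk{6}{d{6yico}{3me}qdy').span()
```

Unlike `match`, `search` isn't anchored — it looks for the pattern anywhere in the string.
The match spans [2:5] → '{6}'.

(2, 5)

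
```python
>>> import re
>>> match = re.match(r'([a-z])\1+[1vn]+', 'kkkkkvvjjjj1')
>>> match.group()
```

'kkkkkvv'

With `match`, the pattern is implicitly anchored at the beginning.
The match spans [0:7] → 'kkkkkvv'.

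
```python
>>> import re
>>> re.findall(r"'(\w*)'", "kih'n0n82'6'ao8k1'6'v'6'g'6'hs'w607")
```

Matches: at [3:10] match "'n0n82'", group 1 = 'n0n82'; at [11:18] match "'ao8k1'", group 1 = 'ao8k1'; at [19:22] match "'v'", group 1 = 'v'; at [23:26] match "'g'", group 1 = 'g'; at [27:31] match "'hs'", group 1 = 'hs'.
`findall` collects group 1 from each match (5 total).

['n0n82', 'ao8k1', 'v', 'g', 'hs']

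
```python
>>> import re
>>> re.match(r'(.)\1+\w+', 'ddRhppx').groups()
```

('d',)

The backreference `\1` re-matches whatever the first group consumed, character for character.
`re.match` won't scan ahead — the pattern has to work from the very first character.
The match spans [0:7] → 'ddRhppx'.
Captured: group 1 = 'd'.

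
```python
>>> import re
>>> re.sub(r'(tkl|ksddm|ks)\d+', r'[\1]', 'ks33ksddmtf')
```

'[ks]ksddmtf'

Matches: at [0:4] → 'ks33'.
The replacement refers to a captured group, so each match is rewritten using its own captured text.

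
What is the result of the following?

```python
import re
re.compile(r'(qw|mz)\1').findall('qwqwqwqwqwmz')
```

['qw', 'qw']

After group 1 captures some text, `\1` only succeeds where that same text appears again.
Matches: at [0:4] match 'qwqw', group 1 = 'qw'; at [4:8] match 'qwqw', group 1 = 'qw'.
With a single group, `findall` returns only what that group captured — 2 items.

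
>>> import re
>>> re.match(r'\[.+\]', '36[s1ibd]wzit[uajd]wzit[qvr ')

`match` is anchored at position 0; if the pattern doesn't fit there, it returns None.
Here the pattern fails at index 0, so the call returns None.

None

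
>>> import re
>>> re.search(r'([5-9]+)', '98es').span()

(0, 2)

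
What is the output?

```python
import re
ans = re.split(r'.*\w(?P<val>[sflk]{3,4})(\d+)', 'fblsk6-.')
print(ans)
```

['', 'lsk', '6', '-.']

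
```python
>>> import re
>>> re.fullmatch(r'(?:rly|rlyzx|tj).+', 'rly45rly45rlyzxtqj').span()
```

`re.fullmatch` requires the pattern to consume the entire string.
The match spans [0:18] → 'rly45rly45rlyzxtqj'.

(0, 18)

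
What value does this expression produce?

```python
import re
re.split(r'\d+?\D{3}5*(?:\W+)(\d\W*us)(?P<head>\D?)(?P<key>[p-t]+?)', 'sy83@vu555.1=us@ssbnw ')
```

['sy', '1=us', '@', 's', 'sbnw ']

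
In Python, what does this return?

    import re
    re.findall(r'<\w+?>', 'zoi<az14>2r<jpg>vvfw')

['<az14>', '<jpg>']

Matches: at [3:9] → '<az14>'; at [11:16] → '<jpg>'.
`findall` yields the raw match text (2 of them) because the pattern has no groups.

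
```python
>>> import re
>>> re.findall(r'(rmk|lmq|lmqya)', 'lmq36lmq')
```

Because there's exactly one group, `findall` drops the full match and keeps group 1 from each hit.

['lmq', 'lmq']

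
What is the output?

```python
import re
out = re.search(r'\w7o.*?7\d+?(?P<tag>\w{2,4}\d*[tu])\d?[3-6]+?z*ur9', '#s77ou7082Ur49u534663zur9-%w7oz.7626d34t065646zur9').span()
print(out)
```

This matches a word character, then the literal '7o', then zero or more of any character (lazy); then the literal '7', then one or more of a digit (lazy); then 2 to 4 of a word character, then zero or more of a digit, then one of [tu] (captured as 'tag'); then optionally a digit; then one or more of a character in [3-6] (lazy), then zero or more of the literal 'z', then the literal 'ur9'.
Unlike `match`, `search` isn't anchored — it looks for the pattern anywhere in the string.
The match spans [2:25] → '77ou7082Ur49u534663zur9'.
Captured: group 1 = '82Ur49u'.

(2, 25)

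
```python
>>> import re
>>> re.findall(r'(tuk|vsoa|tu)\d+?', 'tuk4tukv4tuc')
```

['tuk']

`findall` collects group 1 from the one match (1 total).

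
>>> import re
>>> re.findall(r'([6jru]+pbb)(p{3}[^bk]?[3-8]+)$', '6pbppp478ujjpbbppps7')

Pattern: one or more of one of [6jru], then the literal 'pbb' (captured); then exactly 3 of the literal 'p', then optionally any character except [bk], then one or more of a character in [3-8] (captured); then anchored at the end.
`findall` packs the 2 group values into a tuple for every match.

[('ujjpbb', 'ppps7')]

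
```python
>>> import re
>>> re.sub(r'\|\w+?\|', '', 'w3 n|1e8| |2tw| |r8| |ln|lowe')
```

'w3 n   lowe'

Matches: at [4:9] → '|1e8|'; at [10:15] → '|2tw|'; at [16:20] → '|r8|'; at [21:25] → '|ln|'.
Each match is replaced by ''.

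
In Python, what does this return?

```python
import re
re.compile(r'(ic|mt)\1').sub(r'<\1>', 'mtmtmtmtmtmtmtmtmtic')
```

`\1` is not a pattern — it's the concrete string captured by group 1, re-applied verbatim.
The replacement refers to a captured group, so each match is rewritten using its own captured text.

'<mt><mt><mt><mt>mtic'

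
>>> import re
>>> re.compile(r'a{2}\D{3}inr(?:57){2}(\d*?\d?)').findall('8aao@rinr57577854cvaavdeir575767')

A `+?`/`*?`/`{m,n}?` starts at its minimum and grows only as far as needed for what follows to match.
With a single group, `findall` returns only what that group captured — 1 item.

['7']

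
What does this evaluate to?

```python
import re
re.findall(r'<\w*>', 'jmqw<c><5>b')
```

Matches: at [4:7] → '<c>'; at [7:10] → '<5>'.
Since nothing is captured, `findall` lists the 2 matched substrings directly.

['<c>', '<5>']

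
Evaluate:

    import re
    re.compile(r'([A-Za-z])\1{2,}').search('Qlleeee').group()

The backreference `\1` re-matches whatever the first group consumed, character for character.
`search` walks the string left to right and returns the first match it finds.
The match spans [3:7] → 'eeee'.
Captured: group 1 = 'e'.

'eeee'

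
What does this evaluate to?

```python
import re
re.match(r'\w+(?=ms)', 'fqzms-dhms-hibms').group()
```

'fqz'

Because the assertion is zero-width, the text it checks is not consumed and won't appear in the result.
`match` is anchored at position 0; if the pattern doesn't fit there, it returns None.
The match spans [0:3] → 'fqz'.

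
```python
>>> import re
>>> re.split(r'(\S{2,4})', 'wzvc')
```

['', 'wzvc', '']

With a capturing group present, the delimiter's captured portion is kept in the result list.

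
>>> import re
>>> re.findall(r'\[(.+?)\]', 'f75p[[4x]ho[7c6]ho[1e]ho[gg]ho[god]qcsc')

['[4x', '7c6', '1e', 'gg', 'god']

Lazy quantifiers expand one character at a time until the remainder of the pattern can match.
With a single group, `findall` returns only what that group captured — 5 items.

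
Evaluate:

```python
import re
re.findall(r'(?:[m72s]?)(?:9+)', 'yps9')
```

['s9']

The pattern matches optionally one of [m72s] (non-capturing group); then one or more of a literal '9' (non-capturing group).
Matches: at [2:4] → 's9'.
Since nothing is captured, `findall` lists the 1 matched substring directly.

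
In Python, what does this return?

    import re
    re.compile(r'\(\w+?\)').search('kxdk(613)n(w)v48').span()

(4, 9)

`re.search` scans for the first position where the pattern succeeds.
The match spans [4:9] → '(613)'.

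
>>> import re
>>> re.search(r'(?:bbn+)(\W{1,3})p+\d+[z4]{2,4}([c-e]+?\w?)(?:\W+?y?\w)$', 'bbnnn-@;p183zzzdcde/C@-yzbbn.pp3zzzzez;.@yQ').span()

(25, 43)

Pattern: the literal 'bb', then one or more of a literal 'n' (non-capturing group); then 1 to 3 of a non-word character (captured); then one or more of the literal 'p', then one or more of a digit, then 2 to 4 of one of [z4]; then one or more of a character in [c-e] (lazy), then optionally a word character (captured); then one or more of a non-word character (lazy), then optionally a literal 'y', then a word character (non-capturing group); then anchored at the end.
The match spans [25:43] → 'bbn.pp3zzzzez;.@yQ'.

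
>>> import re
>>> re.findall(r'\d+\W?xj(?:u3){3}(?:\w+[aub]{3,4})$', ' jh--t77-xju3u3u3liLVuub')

The pattern matches one or more of a digit, then optionally a non-word character; then the literal 'xj', then the literal 'u3' repeated 3 times; then one or more of a word character, then 3 to 4 of one of [aub] (non-capturing group); then anchored at the end.
Walking the string: at [6:24] → '77-xju3u3u3liLVuub'.
Since nothing is captured, `findall` lists the 1 matched substring directly.

['77-xju3u3u3liLVuub']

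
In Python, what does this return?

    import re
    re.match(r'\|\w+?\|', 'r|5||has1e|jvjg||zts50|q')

None

`re.match` won't scan ahead — the pattern has to work from the very first character.
Here position 0 doesn't satisfy it, so the call returns None.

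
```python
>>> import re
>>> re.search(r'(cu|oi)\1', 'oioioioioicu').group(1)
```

The match spans [0:4] → 'oioi'.
Captured: group 1 = 'oi'.

'oi'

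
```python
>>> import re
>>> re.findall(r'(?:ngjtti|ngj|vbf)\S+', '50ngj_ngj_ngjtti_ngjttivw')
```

Matches: at [2:25] → 'ngj_ngj_ngjtti_ngjttivw'.
Since nothing is captured, `findall` lists the 1 matched substring directly.

['ngj_ngj_ngjtti_ngjttivw']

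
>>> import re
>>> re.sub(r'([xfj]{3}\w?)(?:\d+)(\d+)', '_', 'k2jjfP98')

'k2_'

The pattern matches exactly 3 of one of [xfj], then optionally a word character (captured); then one or more of a digit (non-capturing group); then one or more of a digit (captured).
Every occurrence is swapped for '_'.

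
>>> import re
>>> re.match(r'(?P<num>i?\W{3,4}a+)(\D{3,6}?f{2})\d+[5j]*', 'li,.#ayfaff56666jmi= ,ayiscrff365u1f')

This matches optionally the literal 'i', then 3 to 4 of a non-word character, then one or more of the literal 'a' (captured as 'num'); then 3 to 6 of a non-digit (lazy), then exactly 2 of a literal 'f' (captured); then one or more of a digit, then zero or more of one of [5j].
`re.match` won't scan ahead — the pattern has to work from the very first character.
Here the string doesn't start with a match, so the call returns None.

None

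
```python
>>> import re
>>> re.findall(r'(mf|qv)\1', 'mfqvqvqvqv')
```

After group 1 captures some text, `\1` only succeeds where that same text appears again.
With a single group, `findall` returns only what that group captured — 2 items.

['qv', 'qv']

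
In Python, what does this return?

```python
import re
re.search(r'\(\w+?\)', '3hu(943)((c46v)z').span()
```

Unlike `match`, `search` isn't anchored — it looks for the pattern anywhere in the string.
The match spans [3:8] → '(943)'.

(3, 8)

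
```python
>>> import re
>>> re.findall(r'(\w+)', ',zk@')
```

['zk']

The pattern matches one or more of a word character (captured).
Matches: at [1:3] match 'zk', group 1 = 'zk'.
`findall` collects group 1 from the one match (1 total).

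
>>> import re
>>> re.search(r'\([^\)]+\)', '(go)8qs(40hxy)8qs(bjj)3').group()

'(go)'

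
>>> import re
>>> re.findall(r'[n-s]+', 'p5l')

The pattern matches one or more of a character in [n-s].
Walking the string: at [0:1] → 'p'.
Since nothing is captured, `findall` lists the 1 matched substring directly.

['p']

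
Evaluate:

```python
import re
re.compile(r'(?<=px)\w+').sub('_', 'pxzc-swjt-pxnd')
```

'px_-swjt-px_'

Because the assertion is zero-width, the text it checks is not consumed and won't appear in the result.
Matches: at [2:4] → 'zc'; at [12:14] → 'nd'.
`sub` substitutes '_' at each match site.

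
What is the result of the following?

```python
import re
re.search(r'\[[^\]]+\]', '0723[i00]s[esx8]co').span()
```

(4, 9)

The match spans [4:9] → '[i00]'.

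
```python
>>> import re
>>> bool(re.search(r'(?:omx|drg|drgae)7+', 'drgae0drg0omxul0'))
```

False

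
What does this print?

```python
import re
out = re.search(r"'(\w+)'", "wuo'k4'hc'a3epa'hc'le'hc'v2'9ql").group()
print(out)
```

The match spans [3:7] → "'k4'".

'k4'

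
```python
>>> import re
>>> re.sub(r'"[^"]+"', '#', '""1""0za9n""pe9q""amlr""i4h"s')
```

'"#####s'

Matches: at [1:4] → '"1"'; at [4:11] → '"0za9n"'; at [11:17] → '"pe9q"'; at [17:23] → '"amlr"'; at [23:28] → '"i4h"'.
Each match is replaced by '#'.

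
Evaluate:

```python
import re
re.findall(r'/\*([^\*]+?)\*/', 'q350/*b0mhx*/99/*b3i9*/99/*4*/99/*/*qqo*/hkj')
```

Scanning left to right: at [4:13] match '/*b0mhx*/', group 1 = 'b0mhx'; at [15:23] match '/*b3i9*/', group 1 = 'b3i9'; at [25:30] match '/*4*/', group 1 = '4'; at [34:41] match '/*qqo*/', group 1 = 'qqo'.
With a single group, `findall` returns only what that group captured — 4 items.

['b0mhx', 'b3i9', '4', 'qqo']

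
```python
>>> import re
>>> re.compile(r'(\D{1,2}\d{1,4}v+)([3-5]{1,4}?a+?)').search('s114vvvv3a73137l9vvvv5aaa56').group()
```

's114vvvv3a'

Pattern: 1 to 2 of a non-digit, then 1 to 4 of a digit, then one or more of the literal 'v' (captured); then 1 to 4 of a character in [3-5] (lazy), then one or more of a literal 'a' (lazy) (captured).
Unlike `match`, `search` isn't anchored — it looks for the pattern anywhere in the string.
The match spans [0:10] → 's114vvvv3a'.
Captured: group 1 = 's114vvvv', group 2 = '3a'.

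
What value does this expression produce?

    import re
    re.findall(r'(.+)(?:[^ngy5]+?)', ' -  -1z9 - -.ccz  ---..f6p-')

[' -  -1z9 - -.ccz  ---..f6p']

With a single group, `findall` returns only what that group captured — 1 item.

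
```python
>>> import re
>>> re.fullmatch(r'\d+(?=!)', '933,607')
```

None

`re.fullmatch` requires the pattern to consume the entire string.
Here there's no way to consume every character, so the call returns None.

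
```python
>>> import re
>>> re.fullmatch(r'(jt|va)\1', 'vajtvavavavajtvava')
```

None

After group 1 captures some text, `\1` only succeeds where that same text appears again.
`fullmatch` succeeds only if the pattern covers the string from start to end.
Here the string isn't matched end-to-end, so the call returns None.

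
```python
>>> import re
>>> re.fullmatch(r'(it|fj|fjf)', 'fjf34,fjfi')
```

None

For `fullmatch`, every character of the input must be accounted for by the pattern.
Here the pattern can't cover the whole string, so the call returns None.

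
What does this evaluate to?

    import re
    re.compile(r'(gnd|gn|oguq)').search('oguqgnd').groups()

('oguq',)

The match spans [0:4] → 'oguq'.
Captured: group 1 = 'oguq'.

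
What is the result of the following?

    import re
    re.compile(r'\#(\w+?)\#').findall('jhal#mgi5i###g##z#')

Because there's exactly one group, `findall` drops the full match and keeps group 1 from each hit.

['mgi5i', 'g', 'z']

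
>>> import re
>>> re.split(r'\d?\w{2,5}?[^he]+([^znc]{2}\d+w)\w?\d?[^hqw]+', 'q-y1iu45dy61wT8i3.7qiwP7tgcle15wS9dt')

['q-', 'e15w', '']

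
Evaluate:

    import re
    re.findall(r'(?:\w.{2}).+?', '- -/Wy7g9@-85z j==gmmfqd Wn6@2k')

This matches a word character, then exactly 2 of any character (non-capturing group); then one or more of any character (lazy).
Scanning left to right: at [4:8] → 'Wy7g'; at [8:12] → '9@-8'; at [12:16] → '5z j'; at [18:22] → 'gmmf'; at [22:26] → 'qd W'; ….
No capturing groups, so `findall` returns the 6 full match strings.

['Wy7g', '9@-8', '5z j', 'gmmf', 'qd W', 'n6@2']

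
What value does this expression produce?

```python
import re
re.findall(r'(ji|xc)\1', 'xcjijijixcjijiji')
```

['ji', 'ji']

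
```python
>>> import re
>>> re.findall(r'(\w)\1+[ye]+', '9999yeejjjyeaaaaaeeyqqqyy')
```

['9', 'j', 'a', 'q']

`\1` is not a pattern — it's the concrete string captured by group 1, re-applied verbatim.
Matches: at [0:7] match '9999yee', group 1 = '9'; at [7:12] match 'jjjye', group 1 = 'j'; at [12:20] match 'aaaaaeey', group 1 = 'a'; at [20:25] match 'qqqyy', group 1 = 'q'.
Because there's exactly one group, `findall` drops the full match and keeps group 1 from each hit.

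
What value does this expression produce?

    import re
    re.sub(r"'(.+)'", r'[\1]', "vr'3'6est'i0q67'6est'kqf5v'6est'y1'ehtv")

`\1` in the replacement pulls in group 1's text for each match.

"vr[3'6est'i0q67'6est'kqf5v'6est'y1]ehtv"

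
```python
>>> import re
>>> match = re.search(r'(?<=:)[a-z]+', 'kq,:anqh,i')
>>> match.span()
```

(4, 8)

Lookahead/lookbehind check context without consuming it, so the matched span excludes the asserted characters.
The match spans [4:8] → 'anqh'.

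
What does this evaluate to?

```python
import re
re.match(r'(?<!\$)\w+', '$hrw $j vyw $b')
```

None

`re.match` only tries the pattern at the start of the string.
Here the pattern fails at index 0, so the call returns None.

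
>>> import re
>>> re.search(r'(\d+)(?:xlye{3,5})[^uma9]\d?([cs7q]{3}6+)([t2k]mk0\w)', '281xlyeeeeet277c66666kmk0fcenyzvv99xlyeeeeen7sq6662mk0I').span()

Pattern: one or more of a digit (captured); then the literal 'xly', then 3 to 5 of a literal 'e' (non-capturing group); then any character except [uma9], then optionally a digit; then exactly 3 of one of [cs7q], then one or more of the literal '6' (captured); then one of [t2k], then the literal 'mk0', then a word character (captured).
`re.search` tries every starting position until one works.
The match spans [0:26] → '281xlyeeeeet277c66666kmk0f'.
Captured: group 1 = '281', group 2 = '77c66666', group 3 = 'kmk0f'.

(0, 26)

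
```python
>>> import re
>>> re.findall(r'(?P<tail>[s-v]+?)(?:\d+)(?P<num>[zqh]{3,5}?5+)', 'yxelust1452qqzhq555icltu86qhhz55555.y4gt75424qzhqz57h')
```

With 2 capturing groups, `findall` returns a 2-tuple per match.

[('ust', 'qqzhq555'), ('tu', 'qhhz55555'), ('t', 'qzhqz5')]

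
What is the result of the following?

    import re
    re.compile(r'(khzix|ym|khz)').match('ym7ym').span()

`re.match` only tries the pattern at the start of the string.
The match spans [0:2] → 'ym'.
Captured: group 1 = 'ym'.

(0, 2)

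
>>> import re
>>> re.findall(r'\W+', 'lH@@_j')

No capturing groups, so `findall` returns the 1 full match string.

['@@']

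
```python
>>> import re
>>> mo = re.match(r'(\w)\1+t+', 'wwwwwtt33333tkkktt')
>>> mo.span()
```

After group 1 captures some text, `\1` only succeeds where that same text appears again.
`match` is anchored at position 0; if the pattern doesn't fit there, it returns None.
The match spans [0:7] → 'wwwwwtt'.
Captured: group 1 = 'w'.

(0, 7)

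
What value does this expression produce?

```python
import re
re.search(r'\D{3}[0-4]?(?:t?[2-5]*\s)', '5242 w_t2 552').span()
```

(4, 10)

Pattern: exactly 3 of a non-digit, then optionally a character in [0-4]; then optionally a literal 't', then zero or more of a character in [2-5], then whitespace (non-capturing group).
`re.search` tries every starting position until one works.
The match spans [4:10] → ' w_t2 '.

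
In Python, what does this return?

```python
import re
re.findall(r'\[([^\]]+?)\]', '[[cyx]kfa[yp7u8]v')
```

Walking the string: at [0:6] match '[[cyx]', group 1 = '[cyx'; at [9:16] match '[yp7u8]', group 1 = 'yp7u8'.
With a single group, `findall` returns only what that group captured — 2 items.

['[cyx', 'yp7u8']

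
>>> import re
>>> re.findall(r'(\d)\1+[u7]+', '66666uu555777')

['6', '5']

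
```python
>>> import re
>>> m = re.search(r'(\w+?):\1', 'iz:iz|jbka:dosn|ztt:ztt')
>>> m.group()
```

The backreference `\1` re-matches whatever the first group consumed, character for character.
`search` walks the string left to right and returns the first match it finds.
The match spans [0:5] → 'iz:iz'.
Captured: group 1 = 'iz'.

'iz:iz'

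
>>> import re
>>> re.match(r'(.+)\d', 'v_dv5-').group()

'v_dv5'

The pattern matches one or more of any character (captured); then a digit.
With `match`, the pattern is implicitly anchored at the beginning.
The match spans [0:5] → 'v_dv5'.
Captured: group 1 = 'v_dv'.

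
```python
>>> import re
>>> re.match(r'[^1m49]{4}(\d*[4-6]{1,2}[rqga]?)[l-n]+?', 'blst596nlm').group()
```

'blst596n'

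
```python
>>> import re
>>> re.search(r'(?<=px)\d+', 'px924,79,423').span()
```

(2, 5)

The lookaround is zero-width — it requires the adjacent text to match without consuming it, so the asserted text isn't part of the match.
`re.search` scans for the first position where the pattern succeeds.
The match spans [2:5] → '924'.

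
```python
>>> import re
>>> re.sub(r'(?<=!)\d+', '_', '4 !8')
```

Lookahead/lookbehind check context without consuming it, so the matched span excludes the asserted characters.
`sub` substitutes '_' at each match site.

'4 !_'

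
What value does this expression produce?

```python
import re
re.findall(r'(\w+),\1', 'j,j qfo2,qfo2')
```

['j', 'qfo2']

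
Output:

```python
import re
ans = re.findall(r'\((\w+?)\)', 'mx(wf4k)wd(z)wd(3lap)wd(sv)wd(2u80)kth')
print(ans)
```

One capturing group, so `findall` returns just the captured substring from each match — 5 in all.

['wf4k', 'z', '3lap', 'sv', '2u80']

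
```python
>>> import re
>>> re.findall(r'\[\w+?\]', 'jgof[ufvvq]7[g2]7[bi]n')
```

['[ufvvq]', '[g2]', '[bi]']

Walking the string: at [4:11] → '[ufvvq]'; at [12:16] → '[g2]'; at [17:21] → '[bi]'.
With no groups in the pattern, `findall` gives back each whole match — 3 here.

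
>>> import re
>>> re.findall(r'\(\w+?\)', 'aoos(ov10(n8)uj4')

Scanning left to right: at [9:13] → '(n8)'.
`findall` yields the raw match text (1 of them) because the pattern has no groups.

['(n8)']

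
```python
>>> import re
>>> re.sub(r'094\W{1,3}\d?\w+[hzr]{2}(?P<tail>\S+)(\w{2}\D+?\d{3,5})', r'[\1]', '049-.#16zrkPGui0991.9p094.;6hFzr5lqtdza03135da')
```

'049-.#16zrkPGui0991.9p[5lqt]da'

The replacement refers to a captured group, so each match is rewritten using its own captured text.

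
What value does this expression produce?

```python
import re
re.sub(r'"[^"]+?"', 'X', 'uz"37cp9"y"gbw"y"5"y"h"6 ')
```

'uzXyXyXyX6 '

Every occurrence is swapped for 'X'.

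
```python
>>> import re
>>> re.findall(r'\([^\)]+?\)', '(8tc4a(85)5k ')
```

['(8tc4a(85)']

Walking the string: at [0:10] → '(8tc4a(85)'.
`findall` yields the raw match text (1 of them) because the pattern has no groups.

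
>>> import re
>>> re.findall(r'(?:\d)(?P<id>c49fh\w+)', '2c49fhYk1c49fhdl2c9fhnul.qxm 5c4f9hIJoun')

['c49fhYk1c49fhdl2c9fhnul']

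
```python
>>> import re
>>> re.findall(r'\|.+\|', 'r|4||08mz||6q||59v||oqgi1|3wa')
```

Matches: at [1:26] → '|4||08mz||6q||59v||oqgi1|'.
With no groups in the pattern, `findall` gives back each whole match — 1 here.

['|4||08mz||6q||59v||oqgi1|']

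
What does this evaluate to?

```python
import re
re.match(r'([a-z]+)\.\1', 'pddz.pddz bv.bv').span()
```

A backreference is literal: `\1` must see the identical characters the first group matched.
`re.match` only tries the pattern at the start of the string.
The match spans [0:9] → 'pddz.pddz'.
Captured: group 1 = 'pddz'.

(0, 9)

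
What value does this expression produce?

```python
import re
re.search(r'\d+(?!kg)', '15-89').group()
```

`(?!…)`/`(?<!…)` only lets a position through if the neighbouring text does NOT match; no characters are consumed.
`search` walks the string left to right and returns the first match it finds.
The match spans [0:2] → '15'.

'15'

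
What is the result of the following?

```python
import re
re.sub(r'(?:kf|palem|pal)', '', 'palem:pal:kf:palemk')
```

':::k'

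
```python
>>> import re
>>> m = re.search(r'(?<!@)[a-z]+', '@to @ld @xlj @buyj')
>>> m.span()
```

(2, 3)

Because the assertion is negative and zero-width, positions next to the forbidden text are skipped.
`re.search` scans for the first position where the pattern succeeds.
The match spans [2:3] → 'o'.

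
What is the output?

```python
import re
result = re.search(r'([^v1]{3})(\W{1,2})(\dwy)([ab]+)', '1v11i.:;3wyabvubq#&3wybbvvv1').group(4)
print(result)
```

ab

The match spans [4:13] → 'i.:;3wyab'.
Captured: group 1 = 'i.:', group 2 = ';', group 3 = '3wy', group 4 = 'ab'.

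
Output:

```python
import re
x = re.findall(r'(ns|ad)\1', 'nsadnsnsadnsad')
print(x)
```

['ns']

`\1` has to match the exact text group 1 already captured.
With a single group, `findall` returns only what that group captured — 1 item.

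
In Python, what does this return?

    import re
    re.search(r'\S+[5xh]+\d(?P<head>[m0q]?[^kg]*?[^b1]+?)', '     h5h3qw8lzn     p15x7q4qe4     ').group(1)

'qw'

The match spans [5:11] → 'h5h3qw'.
Captured: group 1 = 'qw'.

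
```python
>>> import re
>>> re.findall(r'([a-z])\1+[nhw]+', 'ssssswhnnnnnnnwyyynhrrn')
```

['s', 'y', 'r']

`\1` is not a pattern — it's the concrete string captured by group 1, re-applied verbatim.
Scanning left to right: at [0:15] match 'ssssswhnnnnnnnw', group 1 = 's'; at [15:20] match 'yyynh', group 1 = 'y'; at [20:23] match 'rrn', group 1 = 'r'.
One capturing group, so `findall` returns just the captured substring from each match — 3 in all.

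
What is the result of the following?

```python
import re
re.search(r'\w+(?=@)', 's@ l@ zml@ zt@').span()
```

(0, 1)

The `(?=…)`/`(?<=…)` assertion just peeks at neighbouring text; it doesn't advance the match position.
The match spans [0:1] → 's'.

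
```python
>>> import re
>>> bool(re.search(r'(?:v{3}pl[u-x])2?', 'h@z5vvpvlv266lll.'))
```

Pattern: exactly 3 of a literal 'v', then the literal 'pl', then a character in [u-x] (non-capturing group); then optionally a literal '2'.
Unlike `match`, `search` isn't anchored — it looks for the pattern anywhere in the string.
Here nothing in the string fits, so the call returns None, and `bool(None)` is False.

False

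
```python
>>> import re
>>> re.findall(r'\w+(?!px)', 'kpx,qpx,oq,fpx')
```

['kpx', 'qpx', 'oq', 'fpx']

`(?!…)`/`(?<!…)` only lets a position through if the neighbouring text does NOT match; no characters are consumed.
No capturing groups, so `findall` returns the 4 full match strings.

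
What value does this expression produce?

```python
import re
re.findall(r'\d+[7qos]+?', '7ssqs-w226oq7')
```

The pattern matches one or more of a digit; then one or more of one of [7qos] (lazy).
With the lazy modifier that quantifier settles for the fewest repetitions that let the rest of the pattern succeed (the atoms after it are unaffected and can still be greedy).
Walking the string: at [0:2] → '7s'; at [7:11] → '226o'.
Since nothing is captured, `findall` lists the 2 matched substrings directly.

['7s', '226o']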